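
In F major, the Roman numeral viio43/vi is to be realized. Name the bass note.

The applied chord viio43/vi is rooted on C#: C#-E-G-Bb.
The figure 43 means second inversion — the fifth is in the bass.

G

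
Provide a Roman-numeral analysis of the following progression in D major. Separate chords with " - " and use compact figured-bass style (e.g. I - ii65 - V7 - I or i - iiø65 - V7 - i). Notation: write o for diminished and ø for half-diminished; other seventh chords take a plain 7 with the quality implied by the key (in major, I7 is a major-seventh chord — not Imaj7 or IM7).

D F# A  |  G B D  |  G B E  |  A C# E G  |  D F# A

I - IV - ii6 - V7 - I

D-F#-A: root D is the tonic; major triad there is I.
G-B-D: root G is the subdominant; major triad there is IV.
G-B-E: minor triad on E = scale degree 2 → ii6.
A-C#-E-G: dominant seventh chord on A = scale degree 5 → V7.
D-F#-A has root D, degree 1 in D major, so I.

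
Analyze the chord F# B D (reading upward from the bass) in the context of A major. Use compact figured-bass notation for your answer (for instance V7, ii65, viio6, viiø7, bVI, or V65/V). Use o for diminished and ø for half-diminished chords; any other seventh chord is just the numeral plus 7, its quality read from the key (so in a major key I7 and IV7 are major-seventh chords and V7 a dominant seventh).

Stacked in thirds the chord is B-D-F#: a minor triad on B.
B is scale degree 2 in A major, and a minor triad on that degree is written ii.
With F# in the bass the chord is in second inversion, so the figured bass is 64.

ii64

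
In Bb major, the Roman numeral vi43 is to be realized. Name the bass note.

vi in Bb major has root G; the chord is G-Bb-D-F.
The figure 43 means second inversion — the fifth is in the bass.

D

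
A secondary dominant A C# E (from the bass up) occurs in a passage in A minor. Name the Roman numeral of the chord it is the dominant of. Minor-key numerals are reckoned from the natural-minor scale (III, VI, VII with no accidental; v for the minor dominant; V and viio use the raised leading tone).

iv

The chord is a major triad on A.
A dominant resolves down a perfect fifth: A → D. In A minor, D is scale degree 4, i.e. iv.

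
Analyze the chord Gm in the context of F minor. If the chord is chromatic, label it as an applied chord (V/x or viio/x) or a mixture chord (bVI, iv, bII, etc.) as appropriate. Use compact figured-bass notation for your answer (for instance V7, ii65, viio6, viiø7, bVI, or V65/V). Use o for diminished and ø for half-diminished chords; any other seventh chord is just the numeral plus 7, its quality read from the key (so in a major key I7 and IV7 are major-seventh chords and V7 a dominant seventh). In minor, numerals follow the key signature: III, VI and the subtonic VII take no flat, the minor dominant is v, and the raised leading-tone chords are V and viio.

Stacked in thirds the chord is G-Bb-D: a minor triad on G.
G is the second degree of F minor. This is the minor supertonic, borrowed from the parallel major (the Dorian ii).

ii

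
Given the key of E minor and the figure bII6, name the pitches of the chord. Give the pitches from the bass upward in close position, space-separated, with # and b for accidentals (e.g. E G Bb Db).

bII6 is the Neapolitan sixth — a major triad on the lowered second degree, here in its customary first inversion. In E minor that root is F.
So the chord is F-A-C.
The figured bass 6 indicates first inversion, placing the third (A) in the bass: A-C-F.

A C F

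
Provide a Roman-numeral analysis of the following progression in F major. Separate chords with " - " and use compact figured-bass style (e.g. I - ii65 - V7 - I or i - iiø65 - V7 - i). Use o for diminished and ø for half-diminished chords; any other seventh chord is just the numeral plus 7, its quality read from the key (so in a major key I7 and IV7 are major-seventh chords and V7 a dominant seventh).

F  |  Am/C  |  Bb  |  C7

I - iii6 - IV - V7

F: root F is the tonic; major triad there is I.
Am/C: root A is the mediant; minor triad there is iii6.
Bb: root Bb is the subdominant; major triad there is IV.
C7: dominant seventh chord on C = scale degree 5 → V7.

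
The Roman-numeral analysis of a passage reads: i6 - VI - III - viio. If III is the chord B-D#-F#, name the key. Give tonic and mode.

G# minor

The chord B is a major triad rooted on B; its label is III.
Counting down 2 scale steps from B places the tonic on G#; a major triad on degree 3 is diatonic only in minor.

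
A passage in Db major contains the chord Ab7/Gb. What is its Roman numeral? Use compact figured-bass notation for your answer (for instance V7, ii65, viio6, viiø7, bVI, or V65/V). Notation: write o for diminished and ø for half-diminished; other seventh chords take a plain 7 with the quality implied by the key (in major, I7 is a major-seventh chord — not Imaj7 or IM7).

Stacked in thirds the chord is Ab-C-Eb-Gb: a dominant seventh chord on Ab.
In Db major, Ab is the dominant; the diatonic dominant seventh chord there is V7.
With Gb in the bass the chord is in third inversion, so the figured bass is 42.

V42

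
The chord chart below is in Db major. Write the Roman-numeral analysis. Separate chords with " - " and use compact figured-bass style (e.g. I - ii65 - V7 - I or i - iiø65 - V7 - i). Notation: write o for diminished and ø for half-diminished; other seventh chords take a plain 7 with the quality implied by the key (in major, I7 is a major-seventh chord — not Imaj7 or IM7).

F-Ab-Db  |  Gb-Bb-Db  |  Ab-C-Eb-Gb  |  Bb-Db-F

F-Ab-Db has root Db, degree 1 in Db major, so I6.
Gb-Bb-Db has root Gb, degree 4 in Db major, so IV.
Ab-C-Eb-Gb: root Ab is the dominant; dominant seventh chord there is V7.
Bb-Db-F: root Bb is the submediant; minor triad there is vi.

I6 - IV - V7 - vi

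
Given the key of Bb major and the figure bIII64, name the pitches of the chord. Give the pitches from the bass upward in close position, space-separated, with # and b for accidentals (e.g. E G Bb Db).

Ab Db F

Scale degree 3 in Bb major is D; lowering it a half step gives Db. bIII64 is a major triad on the lowered third degree, borrowed from the parallel minor.
So the chord is Db-F-Ab, a major triad.
The figured bass 64 indicates second inversion, placing the fifth (Ab) in the bass: Ab-Db-F.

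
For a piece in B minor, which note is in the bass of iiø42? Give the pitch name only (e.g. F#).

B

iiø in B minor has root C#; the chord is C#-E-G-B.
The figure 42 means third inversion — the seventh is in the bass.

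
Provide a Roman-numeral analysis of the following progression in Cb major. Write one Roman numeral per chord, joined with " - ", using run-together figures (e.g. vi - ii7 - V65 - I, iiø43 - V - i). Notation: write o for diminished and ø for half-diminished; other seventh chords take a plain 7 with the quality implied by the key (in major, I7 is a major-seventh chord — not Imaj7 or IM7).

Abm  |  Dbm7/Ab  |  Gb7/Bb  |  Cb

Abm: minor triad on Ab = scale degree 6 → vi.
Dbm7/Ab: root Db is the supertonic; minor seventh chord there is ii43.
Gb7/Bb: root Gb is the dominant; dominant seventh chord there is V65.
Cb: major triad on Cb = scale degree 1 → I.

vi - ii43 - V65 - I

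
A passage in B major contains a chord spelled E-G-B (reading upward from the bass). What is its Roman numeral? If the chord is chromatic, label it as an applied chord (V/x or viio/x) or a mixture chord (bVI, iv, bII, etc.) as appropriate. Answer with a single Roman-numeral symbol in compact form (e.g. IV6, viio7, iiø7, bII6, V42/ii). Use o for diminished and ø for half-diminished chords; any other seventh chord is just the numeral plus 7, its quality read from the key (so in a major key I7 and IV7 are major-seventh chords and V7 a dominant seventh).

iv

Stacked in thirds the chord is E-G-B: a minor triad on E.
E is the fourth degree of B major. This is the minor subdominant, borrowed from the parallel minor.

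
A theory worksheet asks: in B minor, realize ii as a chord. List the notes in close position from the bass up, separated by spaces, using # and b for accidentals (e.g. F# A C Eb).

C# E G#

Scale degree 2 in B minor is C#; here the chord built on it is altered to a minor triad. ii is the minor supertonic, borrowed from the parallel major (the Dorian ii).
So the chord is C#-E-G#.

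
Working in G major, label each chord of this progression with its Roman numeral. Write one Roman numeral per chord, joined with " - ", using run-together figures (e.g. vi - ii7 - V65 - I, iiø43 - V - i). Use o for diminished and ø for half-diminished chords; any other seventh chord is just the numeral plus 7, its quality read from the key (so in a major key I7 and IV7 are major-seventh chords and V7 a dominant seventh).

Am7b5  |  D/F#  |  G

Am7b5: A with this quality isn't in the key; it's iiø7, borrowed from the parallel minor.
D/F# has root D, degree 5 in G major, so V6.
G has root G, degree 1 in G major, so I.

iiø7 - V6 - I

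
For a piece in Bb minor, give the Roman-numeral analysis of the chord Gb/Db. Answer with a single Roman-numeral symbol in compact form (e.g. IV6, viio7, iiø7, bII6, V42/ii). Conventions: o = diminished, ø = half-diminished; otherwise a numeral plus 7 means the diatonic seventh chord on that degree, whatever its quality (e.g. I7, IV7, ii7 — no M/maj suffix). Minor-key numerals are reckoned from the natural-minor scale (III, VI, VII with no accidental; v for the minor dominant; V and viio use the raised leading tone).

The pitches Gb-Bb-Db form a major triad rooted on Gb.
Gb is scale degree 6 in Bb minor, and a major triad on that degree is written VI.
With Db in the bass the chord is in second inversion, so the figured bass is 64.

VI64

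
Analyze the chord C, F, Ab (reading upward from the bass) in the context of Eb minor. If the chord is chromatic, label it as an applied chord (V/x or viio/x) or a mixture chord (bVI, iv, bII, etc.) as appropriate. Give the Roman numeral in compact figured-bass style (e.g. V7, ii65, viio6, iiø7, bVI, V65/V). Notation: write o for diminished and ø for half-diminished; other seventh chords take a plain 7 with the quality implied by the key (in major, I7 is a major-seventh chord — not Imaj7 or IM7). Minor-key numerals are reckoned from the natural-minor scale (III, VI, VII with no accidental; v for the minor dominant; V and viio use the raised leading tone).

The pitches F-Ab-C form a minor triad rooted on F.
F is the second degree of Eb minor. This is the minor supertonic, borrowed from the parallel major (the Dorian ii).
With C in the bass the chord is in second inversion, so the figured bass is 64.

ii64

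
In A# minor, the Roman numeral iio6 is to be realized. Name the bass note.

iio in A# minor has root B#; the chord is B#-D#-F#.
The figure 6 means first inversion — the third is in the bass.

D#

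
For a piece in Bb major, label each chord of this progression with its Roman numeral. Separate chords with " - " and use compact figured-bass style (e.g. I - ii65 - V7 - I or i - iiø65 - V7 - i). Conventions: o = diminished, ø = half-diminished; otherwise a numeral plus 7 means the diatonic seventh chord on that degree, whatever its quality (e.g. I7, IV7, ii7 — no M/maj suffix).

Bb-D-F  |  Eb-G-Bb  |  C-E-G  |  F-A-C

I - IV - V/V - V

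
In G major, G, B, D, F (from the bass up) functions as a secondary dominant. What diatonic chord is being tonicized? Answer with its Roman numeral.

IV

The chord is a dominant seventh chord on G.
A dominant resolves down a perfect fifth: G → C. In G major, C is scale degree 4, i.e. IV.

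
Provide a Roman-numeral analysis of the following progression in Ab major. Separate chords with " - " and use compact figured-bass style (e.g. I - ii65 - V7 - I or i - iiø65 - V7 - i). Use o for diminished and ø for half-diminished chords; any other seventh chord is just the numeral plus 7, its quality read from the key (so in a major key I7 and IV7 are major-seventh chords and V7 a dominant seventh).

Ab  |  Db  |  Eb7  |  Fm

Ab: major triad on Ab = scale degree 1 → I.
Db: major triad on Db = scale degree 4 → IV.
Eb7 has root Eb, degree 5 in Ab major, so V7.
Fm: minor triad on F = scale degree 6 → vi.

I - IV - V7 - vi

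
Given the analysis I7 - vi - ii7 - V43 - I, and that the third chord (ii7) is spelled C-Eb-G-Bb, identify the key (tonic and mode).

Bb major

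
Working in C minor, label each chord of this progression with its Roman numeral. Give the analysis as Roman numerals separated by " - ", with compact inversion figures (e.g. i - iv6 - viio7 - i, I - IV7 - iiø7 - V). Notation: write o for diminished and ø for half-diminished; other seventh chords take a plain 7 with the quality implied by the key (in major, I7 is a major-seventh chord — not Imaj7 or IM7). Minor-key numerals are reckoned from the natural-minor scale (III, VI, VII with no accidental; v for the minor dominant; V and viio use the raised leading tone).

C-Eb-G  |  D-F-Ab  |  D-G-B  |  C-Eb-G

i - iio - V64 - i

C-Eb-G: root C is the tonic; minor triad there is i.
D-F-Ab has root D, degree 2 in C minor, so iio.
D-G-B has root G, degree 5 in C minor, so V64.
C-Eb-G: minor triad on C = scale degree 1 → i.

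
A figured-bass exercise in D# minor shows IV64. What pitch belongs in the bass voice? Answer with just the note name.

IV in D# minor has root G#; the chord is G#-B#-D#.
The figure 64 means second inversion — the fifth is in the bass.

D#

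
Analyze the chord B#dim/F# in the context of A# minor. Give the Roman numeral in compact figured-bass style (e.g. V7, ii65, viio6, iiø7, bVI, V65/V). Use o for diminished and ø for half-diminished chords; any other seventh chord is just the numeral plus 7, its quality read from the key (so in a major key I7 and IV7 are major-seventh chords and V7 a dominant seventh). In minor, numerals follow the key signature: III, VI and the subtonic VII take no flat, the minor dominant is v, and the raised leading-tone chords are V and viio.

Stacked in thirds the chord is B#-D#-F#: a diminished triad on B#.
In A# minor, B# is the supertonic; the diatonic diminished triad there is iio.
With F# in the bass the chord is in second inversion, so the figured bass is 64.

iio64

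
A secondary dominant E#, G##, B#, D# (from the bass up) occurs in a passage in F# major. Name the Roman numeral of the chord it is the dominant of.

iii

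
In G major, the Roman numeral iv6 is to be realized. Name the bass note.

Eb

iv in G major has root C; the chord is C-Eb-G.
The figure 6 means first inversion — the third is in the bass.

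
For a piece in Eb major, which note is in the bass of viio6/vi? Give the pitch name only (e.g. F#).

D

The applied chord viio6/vi is rooted on B: B-D-F.
The figure 6 means first inversion — the third is in the bass.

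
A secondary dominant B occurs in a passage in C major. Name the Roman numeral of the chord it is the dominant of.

iii

The chord is a major triad on B.
A dominant resolves down a perfect fifth: B → E. In C major, E is scale degree 3, i.e. iii.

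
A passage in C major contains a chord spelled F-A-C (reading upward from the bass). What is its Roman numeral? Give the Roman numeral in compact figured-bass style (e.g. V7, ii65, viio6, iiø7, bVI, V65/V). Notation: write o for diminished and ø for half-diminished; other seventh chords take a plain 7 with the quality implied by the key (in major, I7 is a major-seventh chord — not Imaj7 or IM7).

IV

Stacked in thirds the chord is F-A-C: a major triad on F.
F is scale degree 4 in C major, and a major triad on that degree is written IV.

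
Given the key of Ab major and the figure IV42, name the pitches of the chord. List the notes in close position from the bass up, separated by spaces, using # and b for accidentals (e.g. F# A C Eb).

C Db F Ab

The numeral's case and figure indicate a major seventh chord. In Ab major its root, scale degree 4, is Db.
Stacking thirds from Db gives Db-F-Ab-C.
With the 42 figure the chord is in third inversion; from the bass C upward in close position it reads C-Db-F-Ab.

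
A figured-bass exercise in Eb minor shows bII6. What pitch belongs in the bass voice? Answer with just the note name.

bII in Eb minor has root Fb; the chord is Fb-Ab-Cb.
The figure 6 means first inversion — the third is in the bass.

Ab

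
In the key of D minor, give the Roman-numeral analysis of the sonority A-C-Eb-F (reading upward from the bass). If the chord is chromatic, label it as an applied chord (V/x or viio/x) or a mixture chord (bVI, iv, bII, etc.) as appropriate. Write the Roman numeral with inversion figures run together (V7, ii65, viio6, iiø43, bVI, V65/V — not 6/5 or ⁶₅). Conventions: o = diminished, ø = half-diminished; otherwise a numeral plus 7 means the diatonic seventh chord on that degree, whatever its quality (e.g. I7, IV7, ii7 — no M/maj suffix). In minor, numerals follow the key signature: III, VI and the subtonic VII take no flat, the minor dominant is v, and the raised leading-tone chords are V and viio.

The pitches F-A-C-Eb form a dominant seventh chord rooted on F.
F is not a diatonic chord root with this quality in D minor, but it lies a perfect fifth above Bb (VI), so the chord functions as an applied dominant of VI.
With A in the bass the chord is in first inversion, so the figured bass is 65.

V65/VI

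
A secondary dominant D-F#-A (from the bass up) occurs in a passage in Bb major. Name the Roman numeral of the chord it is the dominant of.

vi

The chord is a major triad on D.
A dominant resolves down a perfect fifth: D → G. In Bb major, G is scale degree 6, i.e. vi.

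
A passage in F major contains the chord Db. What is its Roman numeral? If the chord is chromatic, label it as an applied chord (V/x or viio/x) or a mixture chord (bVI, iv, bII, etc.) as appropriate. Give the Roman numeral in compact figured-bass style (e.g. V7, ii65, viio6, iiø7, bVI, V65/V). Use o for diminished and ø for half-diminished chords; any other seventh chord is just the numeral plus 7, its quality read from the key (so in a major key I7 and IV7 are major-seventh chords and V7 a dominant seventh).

bVI

The pitches Db-F-Ab form a major triad rooted on Db.
Db is the lowered sixth degree of F major (diatonic 6 would be D). This is a major triad on the lowered sixth degree, borrowed from the parallel minor.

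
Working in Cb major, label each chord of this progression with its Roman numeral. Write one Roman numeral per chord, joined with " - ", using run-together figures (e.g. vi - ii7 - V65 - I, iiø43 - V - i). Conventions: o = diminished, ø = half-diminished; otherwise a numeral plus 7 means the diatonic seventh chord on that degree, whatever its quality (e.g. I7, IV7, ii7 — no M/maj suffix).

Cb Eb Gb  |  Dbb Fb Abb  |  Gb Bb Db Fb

I - bII - V7

Cb-Eb-Gb has root Cb, degree 1 in Cb major, so I.
Dbb-Fb-Abb: Dbb with this quality isn't in the key; a major triad on b2 is the Neapolitan chord, bII.
Gb-Bb-Db-Fb: root Gb is the dominant; dominant seventh chord there is V7.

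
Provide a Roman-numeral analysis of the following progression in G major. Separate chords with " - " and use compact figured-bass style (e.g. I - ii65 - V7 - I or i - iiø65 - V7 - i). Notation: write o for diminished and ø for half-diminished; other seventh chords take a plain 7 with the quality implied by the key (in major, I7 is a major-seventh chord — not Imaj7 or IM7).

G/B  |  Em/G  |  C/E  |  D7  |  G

I6 - vi6 - IV6 - V7 - I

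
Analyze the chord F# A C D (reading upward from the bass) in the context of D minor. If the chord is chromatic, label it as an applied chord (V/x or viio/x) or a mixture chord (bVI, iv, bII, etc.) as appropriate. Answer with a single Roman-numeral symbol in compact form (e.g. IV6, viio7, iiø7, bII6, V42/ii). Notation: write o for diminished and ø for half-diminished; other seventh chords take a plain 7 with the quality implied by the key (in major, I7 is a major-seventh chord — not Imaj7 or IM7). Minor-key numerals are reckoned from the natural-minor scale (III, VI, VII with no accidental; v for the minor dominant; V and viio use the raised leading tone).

Stacked in thirds the chord is D-F#-A-C: a dominant seventh chord on D.
D is not a diatonic chord root with this quality in D minor, but it lies a perfect fifth above G (iv), so the chord functions as an applied dominant of iv.
With F# in the bass the chord is in first inversion, so the figured bass is 65.

V65/iv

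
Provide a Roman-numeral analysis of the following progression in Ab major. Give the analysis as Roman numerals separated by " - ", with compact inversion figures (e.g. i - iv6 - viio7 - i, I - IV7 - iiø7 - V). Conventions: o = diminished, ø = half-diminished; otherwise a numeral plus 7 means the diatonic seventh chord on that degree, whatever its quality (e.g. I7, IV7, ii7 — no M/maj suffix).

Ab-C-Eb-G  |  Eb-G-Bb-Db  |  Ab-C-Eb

I7 - V7 - I

Ab-C-Eb-G: major seventh chord on Ab = scale degree 1 → I7.
Eb-G-Bb-Db: dominant seventh chord on Eb = scale degree 5 → V7.
Ab-C-Eb has root Ab, degree 1 in Ab major, so I.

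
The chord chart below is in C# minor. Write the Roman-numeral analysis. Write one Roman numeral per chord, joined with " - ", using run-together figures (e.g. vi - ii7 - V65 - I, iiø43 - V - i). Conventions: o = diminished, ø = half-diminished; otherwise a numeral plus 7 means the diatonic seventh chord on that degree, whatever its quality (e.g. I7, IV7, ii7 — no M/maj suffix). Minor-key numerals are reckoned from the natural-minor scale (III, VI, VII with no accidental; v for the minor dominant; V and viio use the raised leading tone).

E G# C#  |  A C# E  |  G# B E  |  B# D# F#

E-G#-C# has root C#, degree 1 in C# minor, so i6.
A-C#-E has root A, degree 6 in C# minor, so VI.
G#-B-E: major triad on E = scale degree 3 → III6.
B#-D#-F# has root B#, degree 7 in C# minor, so viio.

i6 - VI - III6 - viio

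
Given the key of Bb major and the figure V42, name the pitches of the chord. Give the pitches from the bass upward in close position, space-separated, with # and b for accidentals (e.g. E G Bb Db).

In Bb major, the dominant is F, and the diatonic chord built there is a dominant seventh chord.
That chord is spelled F-A-C-Eb.
With the 42 figure the chord is in third inversion; from the bass Eb upward in close position it reads Eb-F-A-C.

Eb F A C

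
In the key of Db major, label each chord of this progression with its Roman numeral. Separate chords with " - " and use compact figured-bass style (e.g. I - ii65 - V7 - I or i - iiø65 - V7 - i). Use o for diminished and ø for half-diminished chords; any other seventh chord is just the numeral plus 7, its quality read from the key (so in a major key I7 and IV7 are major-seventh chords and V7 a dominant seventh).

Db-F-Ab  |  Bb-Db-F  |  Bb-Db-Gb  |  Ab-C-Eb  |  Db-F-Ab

Db-F-Ab: major triad on Db = scale degree 1 → I.
Bb-Db-F: root Bb is the submediant; minor triad there is vi.
Bb-Db-Gb: major triad on Gb = scale degree 4 → IV6.
Ab-C-Eb has root Ab, degree 5 in Db major, so V.
Db-F-Ab has root Db, degree 1 in Db major, so I.

I - vi - IV6 - V - I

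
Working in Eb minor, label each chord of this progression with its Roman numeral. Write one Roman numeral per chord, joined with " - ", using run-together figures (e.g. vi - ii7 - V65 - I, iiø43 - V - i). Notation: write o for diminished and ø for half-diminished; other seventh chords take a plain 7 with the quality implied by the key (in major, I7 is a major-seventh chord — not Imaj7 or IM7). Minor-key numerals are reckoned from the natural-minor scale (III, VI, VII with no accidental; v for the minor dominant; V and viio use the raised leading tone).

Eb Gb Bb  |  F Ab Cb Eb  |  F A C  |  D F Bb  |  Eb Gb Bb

i - iiø7 - V/V - V6 - i

Eb-Gb-Bb: root Eb is the tonic; minor triad there is i.
F-Ab-Cb-Eb: root F is the supertonic; half-diminished seventh chord there is iiø7.
F-A-C: chromatic; F is V of V, so V/V.
D-F-Bb: major triad on Bb = scale degree 5 → V6.
Eb-Gb-Bb has root Eb, degree 1 in Eb minor, so i.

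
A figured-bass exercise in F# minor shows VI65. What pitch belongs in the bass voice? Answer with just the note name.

VI in F# minor has root D; the chord is D-F#-A-C#.
The figure 65 means first inversion — the third is in the bass.

F#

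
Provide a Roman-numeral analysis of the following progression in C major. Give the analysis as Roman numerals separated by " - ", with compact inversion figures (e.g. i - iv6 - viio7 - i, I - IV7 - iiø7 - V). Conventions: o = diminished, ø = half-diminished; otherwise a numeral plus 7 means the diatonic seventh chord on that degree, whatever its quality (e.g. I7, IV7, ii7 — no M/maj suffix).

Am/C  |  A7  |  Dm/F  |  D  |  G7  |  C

Am/C: root A is the submediant; minor triad there is vi6.
A7: a dominant seventh chord on A, the applied dominant of ii → V7/ii.
Dm/F: minor triad on D = scale degree 2 → ii6.
D: a major triad on D, the applied dominant of V → V/V.
G7: dominant seventh chord on G = scale degree 5 → V7.
C: root C is the tonic; major triad there is I.

vi6 - V7/ii - ii6 - V/V - V7 - I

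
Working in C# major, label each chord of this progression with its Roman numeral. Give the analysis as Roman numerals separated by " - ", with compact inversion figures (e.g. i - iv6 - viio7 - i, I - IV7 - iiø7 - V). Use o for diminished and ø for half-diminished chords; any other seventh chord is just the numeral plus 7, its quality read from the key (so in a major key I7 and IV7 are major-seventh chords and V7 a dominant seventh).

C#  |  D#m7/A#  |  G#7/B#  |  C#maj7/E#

I - ii43 - V65 - I65

C#: major triad on C# = scale degree 1 → I.
D#m7/A#: minor seventh chord on D# = scale degree 2 → ii43.
G#7/B#: root G# is the dominant; dominant seventh chord there is V65.
C#maj7/E#: root C# is the tonic; major seventh chord there is I65.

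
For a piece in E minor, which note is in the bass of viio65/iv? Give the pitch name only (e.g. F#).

The applied chord viio65/iv is rooted on G#: G#-B-D-F.
The figure 65 means first inversion — the third is in the bass.

B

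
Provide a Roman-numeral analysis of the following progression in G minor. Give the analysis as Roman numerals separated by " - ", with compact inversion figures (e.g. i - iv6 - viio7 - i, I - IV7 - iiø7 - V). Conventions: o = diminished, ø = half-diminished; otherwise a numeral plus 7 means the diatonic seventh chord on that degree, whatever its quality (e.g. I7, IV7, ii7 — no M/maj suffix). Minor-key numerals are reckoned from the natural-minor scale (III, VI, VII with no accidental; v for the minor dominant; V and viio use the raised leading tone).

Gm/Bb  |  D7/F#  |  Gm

i6 - V65 - i

Gm/Bb: minor triad on G = scale degree 1 → i6.
D7/F#: root D is the dominant; dominant seventh chord there is V65.
Gm: root G is the tonic; minor triad there is i.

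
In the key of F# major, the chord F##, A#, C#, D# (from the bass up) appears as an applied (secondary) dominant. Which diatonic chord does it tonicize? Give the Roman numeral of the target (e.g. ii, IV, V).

The chord is a dominant seventh chord on D#.
A dominant resolves down a perfect fifth: D# → G#. In F# major, G# is scale degree 2, i.e. ii.

ii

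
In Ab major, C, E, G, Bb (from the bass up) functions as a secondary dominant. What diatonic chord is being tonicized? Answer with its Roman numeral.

The chord is a dominant seventh chord on C.
A dominant resolves down a perfect fifth: C → F. In Ab major, F is scale degree 6, i.e. vi.

vi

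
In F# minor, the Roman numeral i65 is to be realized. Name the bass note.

i in F# minor has root F#; the chord is F#-A-C#-E.
The figure 65 means first inversion — the third is in the bass.

A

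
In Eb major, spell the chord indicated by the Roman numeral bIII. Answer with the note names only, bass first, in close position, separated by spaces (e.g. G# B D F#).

Gb Bb Db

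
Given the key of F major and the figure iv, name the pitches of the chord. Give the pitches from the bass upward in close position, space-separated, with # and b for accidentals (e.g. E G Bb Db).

Bb Db F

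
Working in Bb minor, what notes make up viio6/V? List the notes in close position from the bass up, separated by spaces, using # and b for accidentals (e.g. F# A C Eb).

G Bb E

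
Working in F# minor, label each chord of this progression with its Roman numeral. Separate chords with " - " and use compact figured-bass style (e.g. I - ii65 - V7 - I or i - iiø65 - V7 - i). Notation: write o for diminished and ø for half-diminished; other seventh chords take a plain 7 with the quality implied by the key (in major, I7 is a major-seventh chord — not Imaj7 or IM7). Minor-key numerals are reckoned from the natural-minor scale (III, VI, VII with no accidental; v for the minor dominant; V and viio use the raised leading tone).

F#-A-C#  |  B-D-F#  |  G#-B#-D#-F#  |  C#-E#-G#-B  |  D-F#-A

F#-A-C#: minor triad on F# = scale degree 1 → i.
B-D-F#: root B is the subdominant; minor triad there is iv.
G#-B#-D#-F# is the secondary dominant of V (dominant seventh chord on G#): V7/V.
C#-E#-G#-B: root C# is the dominant; dominant seventh chord there is V7.
D-F#-A: root D is the submediant; major triad there is VI.

i - iv - V7/V - V7 - VI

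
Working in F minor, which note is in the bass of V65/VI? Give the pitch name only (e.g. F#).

The applied chord V65/VI is rooted on Ab: Ab-C-Eb-Gb.
The figure 65 means first inversion — the third is in the bass.

C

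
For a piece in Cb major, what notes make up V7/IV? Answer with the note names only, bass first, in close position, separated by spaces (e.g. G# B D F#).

Cb Eb Gb Bbb

The slash means an applied dominant: we want the dominant of IV. In Cb major, IV is Fb major, and its dominant is built on Cb.
Building a dominant seventh chord on Cb gives Cb-Eb-Gb-Bbb.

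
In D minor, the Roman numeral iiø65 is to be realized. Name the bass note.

G

iiø in D minor has root E; the chord is E-G-Bb-D.
The figure 65 means first inversion — the third is in the bass.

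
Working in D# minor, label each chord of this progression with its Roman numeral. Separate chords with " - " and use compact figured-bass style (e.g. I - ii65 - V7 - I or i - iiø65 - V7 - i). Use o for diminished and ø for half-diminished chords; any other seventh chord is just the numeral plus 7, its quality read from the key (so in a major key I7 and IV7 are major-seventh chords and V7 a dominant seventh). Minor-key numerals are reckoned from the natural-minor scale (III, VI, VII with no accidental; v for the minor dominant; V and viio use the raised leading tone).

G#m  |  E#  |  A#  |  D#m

iv - V/V - V - i

G#m: root G# is the subdominant; minor triad there is iv.
E# is the secondary dominant of V (major triad on E#): V/V.
A# has root A#, degree 5 in D# minor, so V.
D#m: minor triad on D# = scale degree 1 → i.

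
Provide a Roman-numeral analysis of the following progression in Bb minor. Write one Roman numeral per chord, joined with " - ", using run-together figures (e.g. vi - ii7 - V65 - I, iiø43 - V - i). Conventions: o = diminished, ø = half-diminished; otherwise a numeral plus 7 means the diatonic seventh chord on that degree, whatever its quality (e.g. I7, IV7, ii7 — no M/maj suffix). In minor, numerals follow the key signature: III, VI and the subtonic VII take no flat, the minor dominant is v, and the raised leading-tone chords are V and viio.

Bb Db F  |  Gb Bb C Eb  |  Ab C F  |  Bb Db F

i - iiø43 - v6 - i

Bb-Db-F: minor triad on Bb = scale degree 1 → i.
Gb-Bb-C-Eb has root C, degree 2 in Bb minor, so iiø43.
Ab-C-F: root F is the dominant; minor triad there is v6.
Bb-Db-F: root Bb is the tonic; minor triad there is i.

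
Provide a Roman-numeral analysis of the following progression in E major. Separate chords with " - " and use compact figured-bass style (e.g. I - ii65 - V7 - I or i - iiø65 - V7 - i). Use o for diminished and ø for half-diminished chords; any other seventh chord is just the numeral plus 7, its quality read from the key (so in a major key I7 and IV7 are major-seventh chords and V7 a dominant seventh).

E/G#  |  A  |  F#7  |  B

I6 - IV - V7/V - V

E/G#: major triad on E = scale degree 1 → I6.
A: root A is the subdominant; major triad there is IV.
F#7 is the secondary dominant of V (dominant seventh chord on F#): V7/V.
B: major triad on B = scale degree 5 → V.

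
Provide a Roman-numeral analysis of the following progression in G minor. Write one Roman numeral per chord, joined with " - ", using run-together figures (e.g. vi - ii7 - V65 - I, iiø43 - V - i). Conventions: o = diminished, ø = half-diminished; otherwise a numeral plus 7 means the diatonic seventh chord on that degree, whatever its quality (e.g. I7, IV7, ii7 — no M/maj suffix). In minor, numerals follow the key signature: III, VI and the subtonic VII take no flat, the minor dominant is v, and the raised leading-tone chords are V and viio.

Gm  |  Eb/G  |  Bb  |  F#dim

i - VI6 - III - viio

Gm: root G is the tonic; minor triad there is i.
Eb/G has root Eb, degree 6 in G minor, so VI6.
Bb: major triad on Bb = scale degree 3 → III.
F#dim: root F# is the leading tone; diminished triad there is viio.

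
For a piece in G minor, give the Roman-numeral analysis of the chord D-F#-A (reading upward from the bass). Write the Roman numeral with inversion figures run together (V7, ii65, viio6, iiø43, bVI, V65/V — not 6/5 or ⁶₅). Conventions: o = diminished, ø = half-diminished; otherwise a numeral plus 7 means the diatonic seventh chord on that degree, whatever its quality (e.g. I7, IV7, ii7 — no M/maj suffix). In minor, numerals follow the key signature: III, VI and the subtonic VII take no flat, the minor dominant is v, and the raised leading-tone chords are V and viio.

V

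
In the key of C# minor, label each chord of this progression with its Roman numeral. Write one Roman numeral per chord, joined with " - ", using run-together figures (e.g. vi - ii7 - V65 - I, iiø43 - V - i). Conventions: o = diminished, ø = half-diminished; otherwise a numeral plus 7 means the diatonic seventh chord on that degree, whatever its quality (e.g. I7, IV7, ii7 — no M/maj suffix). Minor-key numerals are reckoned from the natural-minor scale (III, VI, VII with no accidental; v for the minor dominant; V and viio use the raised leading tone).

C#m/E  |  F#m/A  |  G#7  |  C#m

i6 - iv6 - V7 - i

C#m/E has root C#, degree 1 in C# minor, so i6.
F#m/A: root F# is the subdominant; minor triad there is iv6.
G#7: root G# is the dominant; dominant seventh chord there is V7.
C#m: root C# is the tonic; minor triad there is i.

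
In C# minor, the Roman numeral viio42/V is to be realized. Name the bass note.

E

The applied chord viio42/V is rooted on F##: F##-A#-C#-E.
The figure 42 means third inversion — the seventh is in the bass.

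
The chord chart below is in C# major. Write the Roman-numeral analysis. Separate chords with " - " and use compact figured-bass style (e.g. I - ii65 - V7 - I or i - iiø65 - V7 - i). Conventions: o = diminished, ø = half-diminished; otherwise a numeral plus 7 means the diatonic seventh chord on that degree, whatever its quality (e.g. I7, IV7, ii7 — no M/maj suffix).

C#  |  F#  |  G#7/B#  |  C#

C# has root C#, degree 1 in C# major, so I.
F#: major triad on F# = scale degree 4 → IV.
G#7/B#: root G# is the dominant; dominant seventh chord there is V65.
C#: major triad on C# = scale degree 1 → I.

I - IV - V65 - I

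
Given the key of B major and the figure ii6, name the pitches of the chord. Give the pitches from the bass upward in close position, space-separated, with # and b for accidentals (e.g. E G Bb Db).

E G# C#

In B major, scale degree 2 is C#, and the diatonic chord built there is a minor triad.
Stacking thirds from C# gives C#-E-G#.
With the 6 figure the chord is in first inversion; from the bass E upward in close position it reads E-G#-C#.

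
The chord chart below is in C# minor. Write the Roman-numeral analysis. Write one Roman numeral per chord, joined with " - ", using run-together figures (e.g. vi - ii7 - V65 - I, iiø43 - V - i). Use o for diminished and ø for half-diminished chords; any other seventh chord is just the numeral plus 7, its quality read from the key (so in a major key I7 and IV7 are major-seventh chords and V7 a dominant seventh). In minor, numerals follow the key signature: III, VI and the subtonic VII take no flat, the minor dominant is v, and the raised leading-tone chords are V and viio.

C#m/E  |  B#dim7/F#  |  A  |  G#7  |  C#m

i6 - viio43 - VI - V7 - i

C#m/E: minor triad on C# = scale degree 1 → i6.
B#dim7/F# has root B#, degree 7 in C# minor, so viio43.
A has root A, degree 6 in C# minor, so VI.
G#7: root G# is the dominant; dominant seventh chord there is V7.
C#m: root C# is the tonic; minor triad there is i.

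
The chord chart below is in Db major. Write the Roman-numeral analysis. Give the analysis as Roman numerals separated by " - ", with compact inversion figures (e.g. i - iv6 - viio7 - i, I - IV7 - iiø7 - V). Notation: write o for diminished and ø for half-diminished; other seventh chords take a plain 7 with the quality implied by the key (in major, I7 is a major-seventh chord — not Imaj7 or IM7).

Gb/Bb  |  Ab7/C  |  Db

IV6 - V65 - I

Gb/Bb: root Gb is the subdominant; major triad there is IV6.
Ab7/C: root Ab is the dominant; dominant seventh chord there is V65.
Db has root Db, degree 1 in Db major, so I.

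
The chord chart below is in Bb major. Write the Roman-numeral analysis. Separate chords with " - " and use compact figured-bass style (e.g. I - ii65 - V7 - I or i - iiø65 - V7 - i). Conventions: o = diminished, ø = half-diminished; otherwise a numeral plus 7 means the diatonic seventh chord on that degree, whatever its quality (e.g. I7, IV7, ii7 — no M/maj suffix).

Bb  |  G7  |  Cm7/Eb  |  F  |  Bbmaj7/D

Bb: major triad on Bb = scale degree 1 → I.
G7: a dominant seventh chord on G, the applied dominant of ii → V7/ii.
Cm7/Eb has root C, degree 2 in Bb major, so ii65.
F has root F, degree 5 in Bb major, so V.
Bbmaj7/D has root Bb, degree 1 in Bb major, so I65.

I - V7/ii - ii65 - V - I65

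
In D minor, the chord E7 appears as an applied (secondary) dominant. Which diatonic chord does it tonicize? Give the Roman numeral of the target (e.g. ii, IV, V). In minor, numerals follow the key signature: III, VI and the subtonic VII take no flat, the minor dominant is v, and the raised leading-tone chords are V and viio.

The chord is a dominant seventh chord on E.
A dominant resolves down a perfect fifth: E → A. In D minor, A is scale degree 5, i.e. V.

V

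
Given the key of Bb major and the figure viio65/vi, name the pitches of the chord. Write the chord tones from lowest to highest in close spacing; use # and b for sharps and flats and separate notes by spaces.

A C Eb F#

The slash marks an applied leading-tone chord: viio of vi. In Bb major, vi is G, so the leading tone to it is F#, a half step below.
Building a fully diminished seventh chord on F# gives F#-A-C-Eb.
With the 65 figure the chord is in first inversion; from the bass A upward in close position it reads A-C-Eb-F#.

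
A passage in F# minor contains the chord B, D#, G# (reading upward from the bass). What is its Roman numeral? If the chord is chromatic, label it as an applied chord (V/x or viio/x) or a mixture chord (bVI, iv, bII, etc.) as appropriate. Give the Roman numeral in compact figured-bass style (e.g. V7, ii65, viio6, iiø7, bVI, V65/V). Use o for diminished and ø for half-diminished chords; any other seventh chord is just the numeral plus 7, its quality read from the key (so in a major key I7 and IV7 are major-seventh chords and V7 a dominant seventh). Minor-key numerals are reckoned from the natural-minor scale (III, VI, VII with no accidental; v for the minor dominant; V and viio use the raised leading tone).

ii6

The pitches G#-B-D# form a minor triad rooted on G#.
G# is the second degree of F# minor. This is the minor supertonic, borrowed from the parallel major (the Dorian ii).
With B in the bass the chord is in first inversion, so the figured bass is 6.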